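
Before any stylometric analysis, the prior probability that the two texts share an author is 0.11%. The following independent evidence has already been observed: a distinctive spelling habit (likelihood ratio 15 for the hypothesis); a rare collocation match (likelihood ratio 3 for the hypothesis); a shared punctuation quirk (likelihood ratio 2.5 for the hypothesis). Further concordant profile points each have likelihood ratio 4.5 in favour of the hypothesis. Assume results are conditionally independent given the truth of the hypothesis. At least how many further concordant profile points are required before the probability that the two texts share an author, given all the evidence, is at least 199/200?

Prior odds = 0.0011/0.9989 = 11/9989.
Combined Bayes factor of the evidence already in hand = 15 × 3 × 2.5 = 112.5.
Odds after that evidence = (11/9989) × 112.5 = 2475/19978.
Target odds = 0.995/0.005 = 199.
Need 4.5ⁿ ≥ 199 ÷ (2475/19978) = 3975622/2475.
4.5⁴ = 410.0625 falls short of 3975622/2475 but 4.5⁵ = 1845.28125 reaches it, so n = 5.

5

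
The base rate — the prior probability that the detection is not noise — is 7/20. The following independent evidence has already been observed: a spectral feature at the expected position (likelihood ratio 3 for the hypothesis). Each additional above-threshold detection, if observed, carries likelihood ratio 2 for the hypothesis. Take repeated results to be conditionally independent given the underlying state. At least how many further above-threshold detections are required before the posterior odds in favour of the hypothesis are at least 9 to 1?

3

Prior odds = 0.35/0.65 = 7/13.
Bayes factor of the evidence already in hand = 3.
Odds after that evidence = (7/13) × 3 = 21/13.
Target odds = 9.
Need 2ⁿ ≥ 9 ÷ (21/13) = 39/7.
2² = 4 falls short of 39/7 but 2³ = 8 reaches it, so n = 3.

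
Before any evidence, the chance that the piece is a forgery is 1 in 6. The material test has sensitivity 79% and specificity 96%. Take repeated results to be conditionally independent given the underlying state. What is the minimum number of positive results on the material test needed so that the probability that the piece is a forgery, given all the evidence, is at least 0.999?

3

Prior odds = (1/6)/(5/6) = 0.2.
False-positive rate = 1 − 0.96 = 0.04; likelihood ratio of a positive = 0.79/0.04 = 19.75.
Target odds: 0.999 ÷ 0.001 = 999.
Require 19.75ⁿ ≥ 999 ÷ 0.2 = 4995.
19.75² = 390.0625 falls short of 4995 but 19.75³ = 7703.734375 reaches it, so n = 3.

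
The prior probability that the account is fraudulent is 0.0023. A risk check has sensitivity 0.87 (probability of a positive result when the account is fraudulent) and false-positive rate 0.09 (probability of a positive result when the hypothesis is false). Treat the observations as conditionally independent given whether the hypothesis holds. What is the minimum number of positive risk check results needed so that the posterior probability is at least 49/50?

5

Prior odds: 0.0023 ÷ 0.9977 = 23/9977.
Likelihood ratio of a positive result = 0.87/0.09 = 29/3.
Target odds: 0.98 ÷ 0.02 = 49.
Require (29/3)ⁿ ≥ 49 ÷ (23/9977) = 488873/23.
(29/3)⁴ = 707281/81 falls short of 488873/23 but (29/3)⁵ = 20511149/243 reaches it, so n = 5.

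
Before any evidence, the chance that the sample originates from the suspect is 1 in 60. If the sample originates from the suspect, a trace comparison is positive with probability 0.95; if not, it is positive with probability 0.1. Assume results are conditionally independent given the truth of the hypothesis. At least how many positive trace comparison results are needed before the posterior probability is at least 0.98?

4

Prior odds = (1/60)/(59/60) = 1/59.
Likelihood ratio of a positive = 0.95/0.1 = 9.5.
Target posterior odds = 0.98/0.02 = 49.
Require 9.5ⁿ ≥ 49 ÷ (1/59) = 2891.
9.5³ = 857.375 falls short of 2891 but 9.5⁴ = 8145.0625 reaches it, so n = 4.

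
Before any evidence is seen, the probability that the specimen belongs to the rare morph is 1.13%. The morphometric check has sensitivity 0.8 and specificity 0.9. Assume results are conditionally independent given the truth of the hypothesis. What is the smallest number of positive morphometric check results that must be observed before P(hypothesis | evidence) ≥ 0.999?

6

Prior odds = 0.0113/0.9887 = 113/9887.
False-positive rate = 1 − 0.9 = 0.1; likelihood ratio of a positive = 0.8/0.1 = 8.
Target odds: 0.999 ÷ 0.001 = 999.
Require 8ⁿ ≥ 999 ÷ (113/9887) = 9877113/113.
8⁵ = 32768 falls short of 9877113/113 but 8⁶ = 262144 reaches it, so n = 6.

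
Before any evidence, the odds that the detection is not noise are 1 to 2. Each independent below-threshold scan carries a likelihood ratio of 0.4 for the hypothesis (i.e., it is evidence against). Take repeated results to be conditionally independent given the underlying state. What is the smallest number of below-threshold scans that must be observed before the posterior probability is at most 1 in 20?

3

Prior odds = 0.5.
Likelihood ratio per below-threshold scan = 0.4.
Target odds: 0.05 ÷ 0.95 = 1/19.
Require 0.4ⁿ ≤ 1/19 ÷ 0.5 = 2/19.
0.4² = 0.16 is still above 2/19 but 0.4³ = 0.064 is at or below it, so n = 3.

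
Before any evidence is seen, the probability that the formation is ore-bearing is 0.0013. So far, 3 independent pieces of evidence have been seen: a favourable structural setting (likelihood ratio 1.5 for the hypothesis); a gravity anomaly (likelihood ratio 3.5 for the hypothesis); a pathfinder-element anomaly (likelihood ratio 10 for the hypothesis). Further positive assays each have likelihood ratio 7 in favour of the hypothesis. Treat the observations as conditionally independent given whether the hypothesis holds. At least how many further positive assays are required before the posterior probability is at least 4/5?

3

Prior odds = 0.0013/0.9987 = 13/9987.
Combined Bayes factor of the evidence already in hand = 1.5 × 3.5 × 10 = 52.5.
Odds after that evidence = (13/9987) × 52.5 = 455/6658.
Target odds = 0.8/0.2 = 4.
Need 7ⁿ ≥ 4 ÷ (455/6658) = 26632/455.
7² = 49 falls short of 26632/455 but 7³ = 343 reaches it, so n = 3.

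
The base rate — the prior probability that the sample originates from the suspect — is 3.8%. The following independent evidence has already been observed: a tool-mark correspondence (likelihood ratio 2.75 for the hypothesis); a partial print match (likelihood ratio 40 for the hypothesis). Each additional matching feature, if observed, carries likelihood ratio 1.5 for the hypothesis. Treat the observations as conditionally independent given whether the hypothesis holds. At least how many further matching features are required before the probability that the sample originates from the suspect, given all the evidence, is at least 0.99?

Prior odds = 0.038/0.962 = 19/481.
Combined Bayes factor of the evidence already in hand = 2.75 × 40 = 110.
Odds after that evidence = (19/481) × 110 = 2090/481.
Target odds = 0.99/0.01 = 99.
Need 1.5ⁿ ≥ 99 ÷ (2090/481) = 4329/190.
1.5⁷ = 17.0859375 falls short of 4329/190 but 1.5⁸ = 25.62890625 reaches it, so n = 8.

8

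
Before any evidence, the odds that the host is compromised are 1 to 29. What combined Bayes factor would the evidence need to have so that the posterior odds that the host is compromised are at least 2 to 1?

Prior odds = 1/29.
Target odds = 2.
Required Bayes factor = 2 ÷ (1/29) = 58.

58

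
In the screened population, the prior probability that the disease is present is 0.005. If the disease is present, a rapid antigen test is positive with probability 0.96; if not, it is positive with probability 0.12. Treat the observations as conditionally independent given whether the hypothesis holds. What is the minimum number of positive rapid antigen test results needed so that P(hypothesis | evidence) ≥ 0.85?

4

Prior odds = 0.005/0.995 = 1/199.
Likelihood ratio of a positive = 0.96/0.12 = 8.
Target odds: 0.85 ÷ 0.15 = 17/3.
Require 8ⁿ ≥ 17/3 ÷ (1/199) = 3383/3.
8³ = 512 falls short of 3383/3 but 8⁴ = 4096 reaches it, so n = 4.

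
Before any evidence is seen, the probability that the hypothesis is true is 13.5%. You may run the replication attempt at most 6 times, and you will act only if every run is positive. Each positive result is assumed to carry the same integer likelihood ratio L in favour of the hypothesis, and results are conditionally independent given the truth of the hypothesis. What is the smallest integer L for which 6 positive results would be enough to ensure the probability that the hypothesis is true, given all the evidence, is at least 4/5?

2

Prior odds = 0.135/0.865 = 27/173.
Target odds = 0.8/0.2 = 4.
Need L⁶ ≥ 4 ÷ (27/173) = 692/27.
1⁶ = 1 < 692/27 ≤ 64 = 2⁶, so L = 2.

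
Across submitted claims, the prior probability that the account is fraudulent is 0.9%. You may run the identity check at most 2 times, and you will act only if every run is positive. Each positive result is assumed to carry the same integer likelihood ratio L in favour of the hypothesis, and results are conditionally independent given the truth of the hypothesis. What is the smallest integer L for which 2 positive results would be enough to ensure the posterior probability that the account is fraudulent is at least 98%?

Prior odds = 0.009/0.991 = 9/991.
Target odds = 0.98/0.02 = 49.
Need L² ≥ 49 ÷ (9/991) = 48559/9.
73² = 5329 < 48559/9 ≤ 5476 = 74², so L = 74.

74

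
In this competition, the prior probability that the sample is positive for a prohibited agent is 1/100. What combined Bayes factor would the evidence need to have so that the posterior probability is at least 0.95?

1881

Prior odds = 0.01/0.99 = 1/99.
Target odds = 0.95/0.05 = 19.
Required Bayes factor = 19 ÷ (1/99) = 1881.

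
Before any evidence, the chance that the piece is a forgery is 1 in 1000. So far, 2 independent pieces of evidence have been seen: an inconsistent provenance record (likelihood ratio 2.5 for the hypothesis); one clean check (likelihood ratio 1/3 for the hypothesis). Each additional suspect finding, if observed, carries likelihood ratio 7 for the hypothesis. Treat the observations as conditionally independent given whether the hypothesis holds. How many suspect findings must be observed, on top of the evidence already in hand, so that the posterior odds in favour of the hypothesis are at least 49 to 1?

6

Prior odds = 0.001/0.999 = 1/999.
Combined Bayes factor of the evidence already in hand = 2.5 × (1/3) = 5/6.
Odds after that evidence = (1/999) × 5/6 = 5/5994.
Target odds = 49.
Need 7ⁿ ≥ 49 ÷ (5/5994) = 58741.2.
7⁵ = 16807 falls short of 58741.2 but 7⁶ = 117649 reaches it, so n = 6.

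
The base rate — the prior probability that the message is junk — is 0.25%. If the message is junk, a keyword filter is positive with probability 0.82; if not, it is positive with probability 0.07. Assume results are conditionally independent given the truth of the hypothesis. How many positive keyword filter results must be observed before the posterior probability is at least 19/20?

4

Prior odds = 0.0025/0.9975 = 1/399.
Likelihood ratio of a positive = 0.82/0.07 = 82/7.
Target odds: 0.95 ÷ 0.05 = 19.
Need (1/399) × (82/7)ⁿ ≥ 19, i.e. (82/7)ⁿ ≥ 7581.
(82/7)³ = 551368/343 falls short of 7581 but (82/7)⁴ = 45212176/2401 reaches it, so n = 4.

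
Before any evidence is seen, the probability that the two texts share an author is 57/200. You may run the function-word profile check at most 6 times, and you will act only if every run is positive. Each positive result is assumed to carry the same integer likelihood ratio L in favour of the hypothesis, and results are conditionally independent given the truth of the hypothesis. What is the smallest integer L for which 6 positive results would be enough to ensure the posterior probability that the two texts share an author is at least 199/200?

3

Prior odds = 0.285/0.715 = 57/143.
Target odds = 0.995/0.005 = 199.
Need L⁶ ≥ 199 ÷ (57/143) = 28457/57.
2⁶ = 64 < 28457/57 ≤ 729 = 3⁶, so L = 3.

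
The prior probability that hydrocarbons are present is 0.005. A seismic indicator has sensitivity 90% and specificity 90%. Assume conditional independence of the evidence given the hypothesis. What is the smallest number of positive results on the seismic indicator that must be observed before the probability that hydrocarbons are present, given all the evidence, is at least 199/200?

5

Prior odds: 0.005 ÷ 0.995 = 1/199.
False-positive rate = 1 − 0.9 = 0.1; likelihood ratio of a positive = 0.9/0.1 = 9.
Target odds: 0.995 ÷ 0.005 = 199.
Need (1/199) × 9ⁿ ≥ 199, i.e. 9ⁿ ≥ 39601.
9⁴ = 6561 falls short of 39601 but 9⁵ = 59049 reaches it, so n = 5.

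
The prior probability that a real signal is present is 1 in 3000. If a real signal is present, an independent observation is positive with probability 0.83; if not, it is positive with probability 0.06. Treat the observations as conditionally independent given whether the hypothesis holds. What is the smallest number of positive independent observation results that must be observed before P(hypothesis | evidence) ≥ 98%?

Prior odds: (1/3000) ÷ (2999/3000) = 1/2999.
Likelihood ratio of a positive = 0.83/0.06 = 83/6.
Target posterior odds = 0.98/0.02 = 49.
Require (83/6)ⁿ ≥ 49 ÷ (1/2999) = 146951.
(83/6)⁴ = 47458321/1296 falls short of 146951 but (83/6)⁵ ≈506564 reaches it, so n = 5.

5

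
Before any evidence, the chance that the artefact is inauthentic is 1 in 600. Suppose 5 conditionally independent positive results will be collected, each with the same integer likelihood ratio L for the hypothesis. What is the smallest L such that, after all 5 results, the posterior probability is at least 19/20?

Prior odds = (1/600)/(599/600) = 1/599.
Target odds = 0.95/0.05 = 19.
Need L⁵ ≥ 19 ÷ (1/599) = 11381.
6⁵ = 7776 < 11381 ≤ 16807 = 7⁵, so L = 7.

7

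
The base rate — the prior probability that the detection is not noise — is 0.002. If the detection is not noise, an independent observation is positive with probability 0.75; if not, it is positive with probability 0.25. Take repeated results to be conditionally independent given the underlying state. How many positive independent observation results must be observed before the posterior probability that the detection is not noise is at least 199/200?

Prior odds: 0.002 ÷ 0.998 = 1/499.
Likelihood ratio of a positive = 0.75/0.25 = 3.
Target posterior odds = 0.995/0.005 = 199.
Need (1/499) × 3ⁿ ≥ 199, i.e. 3ⁿ ≥ 99301.
3¹⁰ = 59049 falls short of 99301 but 3¹¹ = 177147 reaches it, so n = 11.

11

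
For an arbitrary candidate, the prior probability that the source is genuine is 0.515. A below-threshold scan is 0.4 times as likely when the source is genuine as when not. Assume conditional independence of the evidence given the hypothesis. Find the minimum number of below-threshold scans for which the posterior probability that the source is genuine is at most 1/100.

6

Prior odds = 0.515/0.485 = 103/97.
Likelihood ratio per below-threshold scan = 0.4.
Target posterior odds = 0.01/0.99 = 1/99.
Require 0.4ⁿ ≤ 1/99 ÷ (103/97) = 97/10197.
0.4⁵ = 0.01024 is still above 97/10197 but 0.4⁶ = 64/15625 is at or below it, so n = 6.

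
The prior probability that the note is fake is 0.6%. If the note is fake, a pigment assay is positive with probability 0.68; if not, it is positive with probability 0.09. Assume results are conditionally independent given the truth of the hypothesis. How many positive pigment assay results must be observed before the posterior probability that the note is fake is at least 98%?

Prior odds = 0.006/0.994 = 3/497.
Likelihood ratio of a positive = 0.68/0.09 = 68/9.
Target posterior odds = 0.98/0.02 = 49.
Need (3/497) × (68/9)ⁿ ≥ 49, i.e. (68/9)ⁿ ≥ 24353/3.
(68/9)⁴ = 21381376/6561 falls short of 24353/3 but (68/9)⁵ ≈24622.5 reaches it, so n = 5.

5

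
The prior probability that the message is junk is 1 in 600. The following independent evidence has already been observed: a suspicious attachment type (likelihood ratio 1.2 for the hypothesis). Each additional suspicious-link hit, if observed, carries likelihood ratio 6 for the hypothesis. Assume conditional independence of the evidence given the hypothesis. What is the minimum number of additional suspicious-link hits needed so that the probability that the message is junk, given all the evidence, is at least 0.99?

7

Prior odds = (1/600)/(599/600) = 1/599.
Bayes factor of the evidence already in hand = 1.2.
Odds after that evidence = (1/599) × 1.2 = 6/2995.
Target odds = 0.99/0.01 = 99.
Need 6ⁿ ≥ 99 ÷ (6/2995) = 49417.5.
6⁶ = 46656 falls short of 49417.5 but 6⁷ = 279936 reaches it, so n = 7.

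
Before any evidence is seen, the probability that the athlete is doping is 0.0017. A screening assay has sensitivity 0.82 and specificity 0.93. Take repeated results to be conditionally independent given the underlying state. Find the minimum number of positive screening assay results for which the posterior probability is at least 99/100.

Prior odds: 0.0017 ÷ 0.9983 = 17/9983.
False-positive rate = 1 − 0.93 = 0.07; likelihood ratio of a positive = 0.82/0.07 = 82/7.
Target posterior odds = 0.99/0.01 = 99.
Require (82/7)ⁿ ≥ 99 ÷ (17/9983) = 988317/17.
(82/7)⁴ = 45212176/2401 falls short of 988317/17 but (82/7)⁵ ≈220587 reaches it, so n = 5.

5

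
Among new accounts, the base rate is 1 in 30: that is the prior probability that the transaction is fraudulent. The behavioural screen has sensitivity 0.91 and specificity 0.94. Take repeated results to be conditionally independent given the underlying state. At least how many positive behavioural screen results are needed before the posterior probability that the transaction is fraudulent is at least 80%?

Prior odds = (1/30)/(29/30) = 1/29.
False-positive rate = 1 − 0.94 = 0.06; likelihood ratio of a positive = 0.91/0.06 = 91/6.
Target posterior odds = 0.8/0.2 = 4.
Need (1/29) × (91/6)ⁿ ≥ 4, i.e. (91/6)ⁿ ≥ 116.
(91/6)¹ = 91/6 falls short of 116 but (91/6)² = 8281/36 reaches it, so n = 2.

2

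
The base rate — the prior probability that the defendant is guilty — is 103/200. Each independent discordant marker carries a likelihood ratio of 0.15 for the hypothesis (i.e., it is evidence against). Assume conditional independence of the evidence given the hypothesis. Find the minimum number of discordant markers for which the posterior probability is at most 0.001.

4

Prior odds: 0.515 ÷ 0.485 = 103/97.
Likelihood ratio per discordant marker = 0.15.
Target posterior odds = 0.001/0.999 = 1/999.
Need (103/97) × 0.15ⁿ ≤ 1/999, i.e. 0.15ⁿ ≤ 97/102897.
0.15³ = 0.003375 is still above 97/102897 but 0.15⁴ = 81/160000 is at or below it, so n = 4.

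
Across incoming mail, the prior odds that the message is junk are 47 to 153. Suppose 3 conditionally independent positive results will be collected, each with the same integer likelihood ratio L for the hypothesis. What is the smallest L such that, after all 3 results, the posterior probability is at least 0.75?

Prior odds = 47/153.
Target odds = 0.75/0.25 = 3.
Need L³ ≥ 3 ÷ (47/153) = 459/47.
2³ = 8 < 459/47 ≤ 27 = 3³, so L = 3.

3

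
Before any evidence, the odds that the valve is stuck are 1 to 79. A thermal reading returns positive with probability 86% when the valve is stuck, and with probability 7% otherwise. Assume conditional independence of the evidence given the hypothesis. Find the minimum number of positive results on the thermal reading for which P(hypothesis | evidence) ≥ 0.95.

Prior odds = 1/79.
Likelihood ratio of a positive result = 0.86/0.07 = 86/7.
Target posterior odds = 0.95/0.05 = 19.
Require (86/7)ⁿ ≥ 19 ÷ (1/79) = 1501.
(86/7)² = 7396/49 falls short of 1501 but (86/7)³ = 636056/343 reaches it, so n = 3.

3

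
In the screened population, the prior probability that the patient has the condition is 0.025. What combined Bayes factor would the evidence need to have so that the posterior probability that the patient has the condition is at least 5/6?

Prior odds = 0.025/0.975 = 1/39.
Target odds = (5/6)/(1/6) = 5.
Required Bayes factor = 5 ÷ (1/39) = 195.

195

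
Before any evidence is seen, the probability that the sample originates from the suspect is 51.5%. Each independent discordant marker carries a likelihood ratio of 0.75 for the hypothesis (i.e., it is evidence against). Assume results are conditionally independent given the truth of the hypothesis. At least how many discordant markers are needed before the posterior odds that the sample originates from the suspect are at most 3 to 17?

7

Prior odds = 0.515/0.485 = 103/97.
Likelihood ratio per discordant marker = 0.75.
Target odds = 3/17.
Require 0.75ⁿ ≤ 3/17 ÷ (103/97) = 291/1751.
0.75⁶ = 729/4096 is still above 291/1751 but 0.75⁷ = 2187/16384 is at or below it, so n = 7.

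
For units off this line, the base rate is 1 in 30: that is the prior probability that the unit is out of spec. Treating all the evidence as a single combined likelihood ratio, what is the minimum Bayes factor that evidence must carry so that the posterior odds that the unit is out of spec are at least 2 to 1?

58

Prior odds = (1/30)/(29/30) = 1/29.
Target odds = 2.
Required Bayes factor = 2 ÷ (1/29) = 58.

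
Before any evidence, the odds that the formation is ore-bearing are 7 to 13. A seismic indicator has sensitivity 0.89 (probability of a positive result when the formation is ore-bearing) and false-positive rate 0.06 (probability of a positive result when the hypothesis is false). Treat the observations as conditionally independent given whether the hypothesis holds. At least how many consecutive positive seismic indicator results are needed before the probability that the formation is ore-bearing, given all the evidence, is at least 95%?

Prior odds = 7/13.
Likelihood ratio of a positive result = 0.89/0.06 = 89/6.
Target posterior odds = 0.95/0.05 = 19.
Require (89/6)ⁿ ≥ 19 ÷ (7/13) = 247/7.
(89/6)¹ = 89/6 falls short of 247/7 but (89/6)² = 7921/36 reaches it, so n = 2.

2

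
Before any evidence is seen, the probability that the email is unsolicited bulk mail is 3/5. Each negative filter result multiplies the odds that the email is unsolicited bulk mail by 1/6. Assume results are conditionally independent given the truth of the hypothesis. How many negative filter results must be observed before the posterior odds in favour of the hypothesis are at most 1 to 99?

Prior odds = 0.6/0.4 = 1.5.
Likelihood ratio per negative filter result = 1/6.
Target odds = 1/99.
Need 1.5 × (1/6)ⁿ ≤ 1/99, i.e. (1/6)ⁿ ≤ 2/297.
(1/6)² = 1/36 is still above 2/297 but (1/6)³ = 1/216 is at or below it, so n = 3.

3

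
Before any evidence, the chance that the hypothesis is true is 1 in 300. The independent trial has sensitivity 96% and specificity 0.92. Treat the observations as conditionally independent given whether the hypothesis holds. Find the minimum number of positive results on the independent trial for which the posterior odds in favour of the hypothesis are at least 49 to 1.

4

Prior odds = (1/300)/(299/300) = 1/299.
False-positive rate = 1 − 0.92 = 0.08; likelihood ratio of a positive = 0.96/0.08 = 12.
Target odds = 49.
Need (1/299) × 12ⁿ ≥ 49, i.e. 12ⁿ ≥ 14651.
12³ = 1728 falls short of 14651 but 12⁴ = 20736 reaches it, so n = 4.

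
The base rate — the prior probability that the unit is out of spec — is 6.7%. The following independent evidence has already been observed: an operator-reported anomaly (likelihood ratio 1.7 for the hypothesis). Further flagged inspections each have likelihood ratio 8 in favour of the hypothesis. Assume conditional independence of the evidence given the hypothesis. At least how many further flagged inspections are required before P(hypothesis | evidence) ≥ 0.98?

Prior odds = 0.067/0.933 = 67/933.
Bayes factor of the evidence already in hand = 1.7.
Odds after that evidence = (67/933) × 1.7 = 1139/9330.
Target odds = 0.98/0.02 = 49.
Need 8ⁿ ≥ 49 ÷ (1139/9330) = 457170/1139.
8² = 64 falls short of 457170/1139 but 8³ = 512 reaches it, so n = 3.

3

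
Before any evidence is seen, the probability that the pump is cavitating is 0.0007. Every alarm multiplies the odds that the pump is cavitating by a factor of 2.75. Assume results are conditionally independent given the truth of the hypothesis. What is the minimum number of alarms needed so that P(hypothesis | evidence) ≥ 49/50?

Prior odds = 0.0007/0.9993 = 7/9993.
Likelihood ratio per alarm = 2.75.
Target posterior odds = 0.98/0.02 = 49.
Require 2.75ⁿ ≥ 49 ÷ (7/9993) = 69951.
2.75¹¹ ≈68023.6 falls short of 69951 but 2.75¹² ≈187065 reaches it, so n = 12.

12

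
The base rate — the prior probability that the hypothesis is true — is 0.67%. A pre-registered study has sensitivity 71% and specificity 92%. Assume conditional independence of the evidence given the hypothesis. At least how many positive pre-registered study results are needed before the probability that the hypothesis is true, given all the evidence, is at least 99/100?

Prior odds: 0.0067 ÷ 0.9933 = 67/9933.
False-positive rate = 1 − 0.92 = 0.08; likelihood ratio of a positive = 0.71/0.08 = 8.875.
Target odds: 0.99 ÷ 0.01 = 99.
Require 8.875ⁿ ≥ 99 ÷ (67/9933) = 983367/67.
8.875⁴ = 25411681/4096 falls short of 983367/67 but 8.875⁵ ≈55060.7 reaches it, so n = 5.

5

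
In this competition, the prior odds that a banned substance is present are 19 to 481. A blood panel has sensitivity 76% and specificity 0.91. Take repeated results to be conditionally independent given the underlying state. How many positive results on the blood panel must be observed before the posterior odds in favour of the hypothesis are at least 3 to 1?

3

Prior odds = 19/481.
False-positive rate = 1 − 0.91 = 0.09; likelihood ratio of a positive = 0.76/0.09 = 76/9.
Target odds = 3.
Need (19/481) × (76/9)ⁿ ≥ 3, i.e. (76/9)ⁿ ≥ 1443/19.
(76/9)² = 5776/81 falls short of 1443/19 but (76/9)³ = 438976/729 reaches it, so n = 3.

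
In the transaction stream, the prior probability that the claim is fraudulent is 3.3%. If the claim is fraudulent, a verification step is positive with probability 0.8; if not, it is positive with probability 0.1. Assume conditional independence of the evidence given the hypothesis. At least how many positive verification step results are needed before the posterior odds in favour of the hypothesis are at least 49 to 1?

Prior odds: 0.033 ÷ 0.967 = 33/967.
Likelihood ratio of a positive = 0.8/0.1 = 8.
Target odds = 49.
Need (33/967) × 8ⁿ ≥ 49, i.e. 8ⁿ ≥ 47383/33.
8³ = 512 falls short of 47383/33 but 8⁴ = 4096 reaches it, so n = 4.

4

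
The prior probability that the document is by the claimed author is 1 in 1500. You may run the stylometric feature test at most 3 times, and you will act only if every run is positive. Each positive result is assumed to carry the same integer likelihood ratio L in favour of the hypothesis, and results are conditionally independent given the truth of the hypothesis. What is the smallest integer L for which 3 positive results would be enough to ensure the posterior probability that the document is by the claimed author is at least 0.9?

Prior odds = (1/1500)/(1499/1500) = 1/1499.
Target odds = 0.9/0.1 = 9.
Need L³ ≥ 9 ÷ (1/1499) = 13491.
23³ = 12167 < 13491 ≤ 13824 = 24³, so L = 24.

24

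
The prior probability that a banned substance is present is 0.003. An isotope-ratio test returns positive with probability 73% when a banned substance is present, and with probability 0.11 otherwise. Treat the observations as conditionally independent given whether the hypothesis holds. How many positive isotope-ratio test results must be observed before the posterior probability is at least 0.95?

5

Prior odds = 0.003/0.997 = 3/997.
Likelihood ratio of a positive result = 0.73/0.11 = 73/11.
Target posterior odds = 0.95/0.05 = 19.
Require (73/11)ⁿ ≥ 19 ÷ (3/997) = 18943/3.
(73/11)⁴ = 28398241/14641 falls short of 18943/3 but (73/11)⁵ ≈12872.1 reaches it, so n = 5.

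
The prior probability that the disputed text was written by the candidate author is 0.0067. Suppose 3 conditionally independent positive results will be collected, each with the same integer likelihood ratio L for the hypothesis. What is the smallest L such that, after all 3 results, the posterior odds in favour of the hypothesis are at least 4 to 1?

9

Prior odds = 0.0067/0.9933 = 67/9933.
Target odds = 4.
Need L³ ≥ 4 ÷ (67/9933) = 39732/67.
8³ = 512 < 39732/67 ≤ 729 = 9³, so L = 9.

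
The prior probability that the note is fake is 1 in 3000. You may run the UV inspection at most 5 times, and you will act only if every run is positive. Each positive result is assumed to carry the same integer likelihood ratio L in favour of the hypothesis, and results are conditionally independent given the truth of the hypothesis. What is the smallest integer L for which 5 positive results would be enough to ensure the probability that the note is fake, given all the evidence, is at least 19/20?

9

Prior odds = (1/3000)/(2999/3000) = 1/2999.
Target odds = 0.95/0.05 = 19.
Need L⁵ ≥ 19 ÷ (1/2999) = 56981.
8⁵ = 32768 < 56981 ≤ 59049 = 9⁵, so L = 9.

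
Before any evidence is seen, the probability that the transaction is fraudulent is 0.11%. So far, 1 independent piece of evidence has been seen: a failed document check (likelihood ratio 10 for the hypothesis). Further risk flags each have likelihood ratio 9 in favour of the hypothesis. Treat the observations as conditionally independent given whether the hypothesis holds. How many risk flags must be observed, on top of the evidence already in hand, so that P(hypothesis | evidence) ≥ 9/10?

4

Prior odds = 0.0011/0.9989 = 11/9989.
Bayes factor of the evidence already in hand = 10.
Odds after that evidence = (11/9989) × 10 = 110/9989.
Target odds = 0.9/0.1 = 9.
Need 9ⁿ ≥ 9 ÷ (110/9989) = 89901/110.
9³ = 729 falls short of 89901/110 but 9⁴ = 6561 reaches it, so n = 4.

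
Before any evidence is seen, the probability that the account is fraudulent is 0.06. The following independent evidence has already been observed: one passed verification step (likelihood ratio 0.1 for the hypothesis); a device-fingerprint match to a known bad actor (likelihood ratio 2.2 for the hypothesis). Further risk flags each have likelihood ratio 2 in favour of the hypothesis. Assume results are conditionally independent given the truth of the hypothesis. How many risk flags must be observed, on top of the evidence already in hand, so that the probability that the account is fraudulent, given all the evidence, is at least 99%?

Prior odds = 0.06/0.94 = 3/47.
Combined Bayes factor of the evidence already in hand = 0.1 × 2.2 = 0.22.
Odds after that evidence = (3/47) × 0.22 = 33/2350.
Target odds = 0.99/0.01 = 99.
Need 2ⁿ ≥ 99 ÷ (33/2350) = 7050.
2¹² = 4096 falls short of 7050 but 2¹³ = 8192 reaches it, so n = 13.

13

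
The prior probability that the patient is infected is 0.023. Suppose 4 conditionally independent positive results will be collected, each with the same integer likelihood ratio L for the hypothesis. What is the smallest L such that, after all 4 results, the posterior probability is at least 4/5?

4

Prior odds = 0.023/0.977 = 23/977.
Target odds = 0.8/0.2 = 4.
Need L⁴ ≥ 4 ÷ (23/977) = 3908/23.
3⁴ = 81 < 3908/23 ≤ 256 = 4⁴, so L = 4.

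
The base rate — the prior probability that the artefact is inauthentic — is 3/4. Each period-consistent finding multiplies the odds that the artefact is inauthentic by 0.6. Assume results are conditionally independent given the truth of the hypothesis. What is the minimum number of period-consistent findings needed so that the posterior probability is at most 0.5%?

13

Prior odds = 0.75/0.25 = 3.
Likelihood ratio per period-consistent finding = 0.6.
Target odds: 0.005 ÷ 0.995 = 1/199.
Need 3 × 0.6ⁿ ≤ 1/199, i.e. 0.6ⁿ ≤ 1/597.
0.6¹² = 531441/244140625 is still above 1/597 but 0.6¹³ ≈0.00130607 is at or below it, so n = 13.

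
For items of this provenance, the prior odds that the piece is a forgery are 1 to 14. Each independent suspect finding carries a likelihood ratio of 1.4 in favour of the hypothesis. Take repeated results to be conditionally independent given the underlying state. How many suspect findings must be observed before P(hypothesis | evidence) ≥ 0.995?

24

Prior odds = 1/14.
Likelihood ratio per suspect finding = 1.4.
Target odds: 0.995 ÷ 0.005 = 199.
Require 1.4ⁿ ≥ 199 ÷ (1/14) = 2786.
1.4²³ ≈2295.86 falls short of 2786 but 1.4²⁴ ≈3214.2 reaches it, so n = 24.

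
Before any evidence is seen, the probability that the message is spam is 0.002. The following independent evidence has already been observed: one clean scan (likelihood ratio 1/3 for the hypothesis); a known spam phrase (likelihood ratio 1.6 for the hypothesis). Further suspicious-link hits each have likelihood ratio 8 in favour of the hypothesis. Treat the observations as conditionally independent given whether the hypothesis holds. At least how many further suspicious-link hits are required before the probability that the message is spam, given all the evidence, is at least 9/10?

5

Prior odds = 0.002/0.998 = 1/499.
Combined Bayes factor of the evidence already in hand = (1/3) × 1.6 = 8/15.
Odds after that evidence = (1/499) × 8/15 = 8/7485.
Target odds = 0.9/0.1 = 9.
Need 8ⁿ ≥ 9 ÷ (8/7485) = 8420.625.
8⁴ = 4096 falls short of 8420.625 but 8⁵ = 32768 reaches it, so n = 5.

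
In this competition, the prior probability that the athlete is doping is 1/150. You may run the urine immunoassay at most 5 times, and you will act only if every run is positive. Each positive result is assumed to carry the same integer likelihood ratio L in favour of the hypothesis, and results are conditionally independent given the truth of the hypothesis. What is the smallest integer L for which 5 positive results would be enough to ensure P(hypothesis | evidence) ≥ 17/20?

Prior odds = (1/150)/(149/150) = 1/149.
Target odds = 0.85/0.15 = 17/3.
Need L⁵ ≥ 17/3 ÷ (1/149) = 2533/3.
3⁵ = 243 < 2533/3 ≤ 1024 = 4⁵, so L = 4.

4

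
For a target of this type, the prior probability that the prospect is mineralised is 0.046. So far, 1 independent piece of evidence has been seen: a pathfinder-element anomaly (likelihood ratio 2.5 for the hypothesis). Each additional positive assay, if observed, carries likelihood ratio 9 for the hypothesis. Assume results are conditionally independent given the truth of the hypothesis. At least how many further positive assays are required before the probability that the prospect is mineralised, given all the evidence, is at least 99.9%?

5

Prior odds = 0.046/0.954 = 23/477.
Bayes factor of the evidence already in hand = 2.5.
Odds after that evidence = (23/477) × 2.5 = 115/954.
Target odds = 0.999/0.001 = 999.
Need 9ⁿ ≥ 999 ÷ (115/954) = 953046/115.
9⁴ = 6561 falls short of 953046/115 but 9⁵ = 59049 reaches it, so n = 5.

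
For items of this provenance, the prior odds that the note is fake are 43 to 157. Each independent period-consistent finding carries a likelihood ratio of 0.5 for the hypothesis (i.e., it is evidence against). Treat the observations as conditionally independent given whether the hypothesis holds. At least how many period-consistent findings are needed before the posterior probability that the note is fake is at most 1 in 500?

8

Prior odds = 43/157.
Likelihood ratio per period-consistent finding = 0.5.
Target odds: 0.002 ÷ 0.998 = 1/499.
Require 0.5ⁿ ≤ 1/499 ÷ (43/157) = 157/21457.
0.5⁷ = 0.0078125 is still above 157/21457 but 0.5⁸ = 0.00390625 is at or below it, so n = 8.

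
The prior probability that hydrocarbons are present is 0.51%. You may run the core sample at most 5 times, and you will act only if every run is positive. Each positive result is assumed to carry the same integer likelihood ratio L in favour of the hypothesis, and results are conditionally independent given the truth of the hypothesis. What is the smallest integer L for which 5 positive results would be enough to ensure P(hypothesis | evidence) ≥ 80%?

Prior odds = 0.0051/0.9949 = 51/9949.
Target odds = 0.8/0.2 = 4.
Need L⁵ ≥ 4 ÷ (51/9949) = 39796/51.
3⁵ = 243 < 39796/51 ≤ 1024 = 4⁵, so L = 4.

4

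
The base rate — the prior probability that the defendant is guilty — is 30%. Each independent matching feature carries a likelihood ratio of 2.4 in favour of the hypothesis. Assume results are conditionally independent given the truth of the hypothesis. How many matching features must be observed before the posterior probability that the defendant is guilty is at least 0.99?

7

Prior odds = 0.3/0.7 = 3/7.
Likelihood ratio per matching feature = 2.4.
Target posterior odds = 0.99/0.01 = 99.
Need (3/7) × 2.4ⁿ ≥ 99, i.e. 2.4ⁿ ≥ 231.
2.4⁶ = 2985984/15625 falls short of 231 but 2.4⁷ = 35831808/78125 reaches it, so n = 7.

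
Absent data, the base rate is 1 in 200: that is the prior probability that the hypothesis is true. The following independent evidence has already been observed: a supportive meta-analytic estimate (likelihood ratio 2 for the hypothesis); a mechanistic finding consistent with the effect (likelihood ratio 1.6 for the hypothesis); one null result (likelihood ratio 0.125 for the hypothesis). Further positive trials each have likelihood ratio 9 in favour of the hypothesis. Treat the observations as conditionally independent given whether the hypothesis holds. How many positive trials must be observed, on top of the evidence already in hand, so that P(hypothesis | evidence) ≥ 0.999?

Prior odds = 0.005/0.995 = 1/199.
Combined Bayes factor of the evidence already in hand = 2 × 1.6 × 0.125 = 0.4.
Odds after that evidence = (1/199) × 0.4 = 2/995.
Target odds = 0.999/0.001 = 999.
Need 9ⁿ ≥ 999 ÷ (2/995) = 497002.5.
9⁵ = 59049 falls short of 497002.5 but 9⁶ = 531441 reaches it, so n = 6.

6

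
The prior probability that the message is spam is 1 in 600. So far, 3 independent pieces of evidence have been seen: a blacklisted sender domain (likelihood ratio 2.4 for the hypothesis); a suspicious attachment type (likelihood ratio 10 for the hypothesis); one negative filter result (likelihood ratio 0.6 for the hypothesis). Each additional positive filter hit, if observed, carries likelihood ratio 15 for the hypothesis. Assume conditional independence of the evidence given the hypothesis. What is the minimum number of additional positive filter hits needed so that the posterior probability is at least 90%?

3

Prior odds = (1/600)/(599/600) = 1/599.
Combined Bayes factor of the evidence already in hand = 2.4 × 10 × 0.6 = 14.4.
Odds after that evidence = (1/599) × 14.4 = 72/2995.
Target odds = 0.9/0.1 = 9.
Need 15ⁿ ≥ 9 ÷ (72/2995) = 374.375.
15² = 225 falls short of 374.375 but 15³ = 3375 reaches it, so n = 3.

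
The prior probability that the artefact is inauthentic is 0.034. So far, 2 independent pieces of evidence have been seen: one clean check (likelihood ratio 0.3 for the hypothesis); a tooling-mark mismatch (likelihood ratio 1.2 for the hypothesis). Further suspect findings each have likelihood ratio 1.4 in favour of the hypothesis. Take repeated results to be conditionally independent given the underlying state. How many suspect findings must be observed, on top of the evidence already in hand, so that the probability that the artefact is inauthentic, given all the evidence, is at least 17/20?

Prior odds = 0.034/0.966 = 17/483.
Combined Bayes factor of the evidence already in hand = 0.3 × 1.2 = 0.36.
Odds after that evidence = (17/483) × 0.36 = 51/4025.
Target odds = 0.85/0.15 = 17/3.
Need 1.4ⁿ ≥ 17/3 ÷ (51/4025) = 4025/9.
1.4¹⁸ ≈426.879 falls short of 4025/9 but 1.4¹⁹ ≈597.63 reaches it, so n = 19.

19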